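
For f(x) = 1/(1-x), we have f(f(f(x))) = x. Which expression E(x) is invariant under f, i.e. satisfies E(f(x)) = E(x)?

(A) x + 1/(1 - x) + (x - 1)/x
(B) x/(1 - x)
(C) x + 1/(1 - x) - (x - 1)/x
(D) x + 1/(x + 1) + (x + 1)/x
A

Replace x by f(x) = 1/(1 - x) in each option and simplify. As a quick numerical cross-check, also compare E(4) with E(f(4)) = E(-1/3).

(A) x + 1/(1 - x) + (x - 1)/x  ->  (1/(1 - x)) + 1/(1 - (1/(1 - x))) + ((1/(1 - x)) - 1)/(1/(1 - x)), which simplifies back to x + 1/(1 - x) + (x - 1)/x; check: E(4) = 53/12, E(-1/3) = 53/12.   [invariant]
(B) x/(1 - x)  ->  (1/(1 - x))/(1 - (1/(1 - x))) = -1/x; check: E(4) = -4/3 but E(-1/3) = -1/4.   [not invariant]
(C) x + 1/(1 - x) - (x - 1)/x  ->  (1/(1 - x)) + 1/(1 - (1/(1 - x))) - ((1/(1 - x)) - 1)/(1/(1 - x)) = (x^2(1 - x) - x + (x - 1)^2)/(x(x - 1)); check: E(4) = 35/12 but E(-1/3) = -43/12.   [not invariant]
(D) x + 1/(x + 1) + (x + 1)/x  ->  (1/(1 - x)) + 1/((1/(1 - x)) + 1) + ((1/(1 - x)) + 1)/(1/(1 - x)) = (-x^3 + 6x^2 - 11x + 7)/(x^2 - 3x + 2); check: E(4) = 109/20 but E(-1/3) = -5/6.   [not invariant]

Only (A) is unchanged. Indeed f(f(x)) = 1/(1 - 1/(1-x)) = (1-x)/(-x) = (x-1)/x, so E(x) = x + f(x) + f(f(x)) is the sum over the whole 3-cycle; applying f just permutes the three terms cyclically (x -> f(x) -> f(f(x)) -> x), leaving the sum unchanged.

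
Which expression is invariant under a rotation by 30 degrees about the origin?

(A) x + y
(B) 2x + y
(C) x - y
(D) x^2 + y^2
D

A rotation by 30 degrees sends (x, y) to (sqrt(3)x/2 - y/2, x/2 + sqrt(3)y/2).
Substitute the transformed coordinates into each option and compare with the original:
(A) x + y  ->  (sqrt(3)x/2 - y/2) + (x/2 + sqrt(3)y/2) = x/2 + sqrt(3)x/2 - y/2 + sqrt(3)y/2   [differs from x + y: not invariant]
(B) 2x + y  ->  2(sqrt(3)x/2 - y/2) + (x/2 + sqrt(3)y/2) = x/2 + sqrt(3)x - y + sqrt(3)y/2   [differs from 2x + y: not invariant]
(C) x - y  ->  (sqrt(3)x/2 - y/2) - (x/2 + sqrt(3)y/2) = -x/2 + sqrt(3)x/2 - sqrt(3)y/2 - y/2   [differs from x - y: not invariant]
(D) x^2 + y^2  ->  (sqrt(3)x/2 - y/2)^2 + (x/2 + sqrt(3)y/2)^2 = x^2 + y^2   [equals x^2 + y^2: invariant]

Only option (D), x^2 + y^2, is unchanged by the transformation.
Geometrically, x^2 + y^2 is the squared distance from the origin, which every rotation about the origin preserves.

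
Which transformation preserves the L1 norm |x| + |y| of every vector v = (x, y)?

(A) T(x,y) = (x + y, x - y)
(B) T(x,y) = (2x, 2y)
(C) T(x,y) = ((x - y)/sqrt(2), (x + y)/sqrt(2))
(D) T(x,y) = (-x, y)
D

A transformation preserves a norm if ||T(v)|| = ||v|| for every v; a single vector where the norm changes rules an option out.

(A) T(x,y) = (x + y, x - y): v = (1, 0) has norm |1| + |0| = 1, but T(v) = (1, 1) has norm 2 -- not preserved.
(B) T(x,y) = (2x, 2y): v = (1, 0) has norm |1| + |0| = 1, but T(v) = (2, 0) has norm 2 -- not preserved.
(C) T(x,y) = ((x - y)/sqrt(2), (x + y)/sqrt(2)): v = (1, 0) has norm |1| + |0| = 1, but T(v) = (sqrt(2)/2, sqrt(2)/2) has norm sqrt(2) -- not preserved.
(D) T(x,y) = (-x, y): preserves the norm -- it only permutes the coordinates and/or flips signs, which leaves |x| + |y| unchanged.

Therefore the answer is (D).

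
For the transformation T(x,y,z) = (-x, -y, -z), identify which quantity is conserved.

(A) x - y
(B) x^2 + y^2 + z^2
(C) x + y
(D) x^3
B

Apply T(x,y,z) = (-x, -y, -z) to each option, i.e. replace (x, y, z) by the transformed coordinates.
Substitute the transformed coordinates into each option and compare with the original:
(A) x - y  ->  (-x) - (-y) = -x + y   [differs from x - y: not invariant]
(B) x^2 + y^2 + z^2  ->  (-x)^2 + (-y)^2 + (-z)^2 = x^2 + y^2 + z^2   [equals x^2 + y^2 + z^2: invariant]
(C) x + y  ->  (-x) + (-y) = -x - y   [differs from x + y: not invariant]
(D) x^3  ->  (-x)^3 = -x^3   [differs from x^3: not invariant]

Only option (B), x^2 + y^2 + z^2, is unchanged by the transformation.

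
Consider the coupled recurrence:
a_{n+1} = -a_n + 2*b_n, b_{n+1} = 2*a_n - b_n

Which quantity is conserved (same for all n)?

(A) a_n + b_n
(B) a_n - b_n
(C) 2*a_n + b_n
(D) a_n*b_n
A

Replace a_n by a_{n+1} = -a_n + 2*b_n and b_n by b_{n+1} = 2*a_n - b_n in each option and simplify:
(A) a_n + b_n  ->  (-a_n + 2*b_n) + (2*a_n - b_n) = a_n + b_n   [conserved]
(B) a_n - b_n  ->  (-a_n + 2*b_n) - (2*a_n - b_n) = -3*a_n + 3*b_n   [not conserved]
(C) 2*a_n + b_n  ->  2*(-a_n + 2*b_n) + (2*a_n - b_n) = 3*b_n   [not conserved]
(D) a_n*b_n  ->  (-a_n + 2*b_n)*(2*a_n - b_n) = -2*a_n^2 + 5*a_n*b_n - 2*b_n^2   [not conserved]

Only (A) a_n + b_n returns to itself after one step, so it is the conserved quantity.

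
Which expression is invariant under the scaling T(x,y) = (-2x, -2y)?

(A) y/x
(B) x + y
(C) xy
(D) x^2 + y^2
A

Under the uniform scaling T(x,y) = (-2x, -2y):
Substitute the transformed coordinates into each option and compare with the original:
(A) y/x  ->  (-2y)/(-2x) = y/x   [equals y/x: invariant]
(B) x + y  ->  (-2x) + (-2y) = -2x - 2y   [differs from x + y: not invariant]
(C) xy  ->  (-2x)(-2y) = 4xy   [differs from xy: not invariant]
(D) x^2 + y^2  ->  (-2x)^2 + (-2y)^2 = 4x^2 + 4y^2   [differs from x^2 + y^2: not invariant]

Only option (A), y/x, is unchanged by the transformation.
The common factor -2 cancels in a ratio of coordinates, while sums, products and sums of squares pick up factors of -2 or 4.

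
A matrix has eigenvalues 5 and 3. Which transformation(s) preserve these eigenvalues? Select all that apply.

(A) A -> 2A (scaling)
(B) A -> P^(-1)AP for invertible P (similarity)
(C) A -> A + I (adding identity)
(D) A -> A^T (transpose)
B and D

Eigenvalues are preserved by:
1. Similarity transformations: A -> P^(-1)AP (same characteristic polynomial)
2. Transpose: A^T has the same eigenvalues as A

Eigenvalues are NOT preserved by:
- Adding identity: eigenvalues become 5+1, 3+1
- Scaling: eigenvalues become 10, 6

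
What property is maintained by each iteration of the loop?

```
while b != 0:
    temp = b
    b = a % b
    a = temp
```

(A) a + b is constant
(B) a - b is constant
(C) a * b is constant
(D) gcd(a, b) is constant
D

A loop invariant must hold before the first iteration and be re-established by every execution of the body.

(D) gcd(a, b) is constant: One iteration replaces (a, b) by (b, a mod b). Since a mod b = a - q*b for an integer q, any common divisor of a and b divides b and a mod b, and conversely; hence gcd(b, a mod b) = gcd(a, b). For instance (39, 7) -> (7, 4) keeps gcd = 1. At exit b = 0 and a = gcd of the original inputs.

The other options fail:
(A) a + b is constant: e.g. (a, b) = (39, 7) -> (7, 4): the sum goes from 46 to 11.
(B) a - b is constant: e.g. (a, b) = (39, 7) -> (7, 4): the difference goes from 32 to 3.
(C) a * b is constant: e.g. (a, b) = (39, 7) -> (7, 4): the product goes from 273 to 28.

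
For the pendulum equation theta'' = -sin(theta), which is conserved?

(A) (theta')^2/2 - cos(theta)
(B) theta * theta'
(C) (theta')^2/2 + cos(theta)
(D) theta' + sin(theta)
A

A first integral I satisfies dI/dt = 0 along every solution. Differentiate each option and use the equation of motion:
(A) d/dt[(theta')^2/2 - cos(theta)] = theta' theta'' + sin(theta) theta' = theta'(-sin(theta)) + theta' sin(theta) = 0
(B) d/dt[theta * theta'] = (theta')^2 + theta theta'' = (theta')^2 - theta sin(theta), not identically 0
(C) d/dt[(theta')^2/2 + cos(theta)] = theta' theta'' - sin(theta) theta' = -2 theta' sin(theta), not identically 0
(D) d/dt[theta' + sin(theta)] = theta'' + cos(theta) theta' = -sin(theta) + theta' cos(theta), not identically 0

Only (A) has zero time-derivative. This is the total energy: kinetic (theta')^2/2 plus potential -cos(theta).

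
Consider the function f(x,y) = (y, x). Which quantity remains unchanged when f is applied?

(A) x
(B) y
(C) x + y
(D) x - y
C

For f(x,y) = (y, x):
After applying f: x' = y, y' = x. So x' + y' = y + x = x + y.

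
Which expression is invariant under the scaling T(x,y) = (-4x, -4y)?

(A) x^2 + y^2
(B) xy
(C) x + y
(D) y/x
D

Under the uniform scaling T(x,y) = (-4x, -4y):
Substitute the transformed coordinates into each option and compare with the original:
(A) x^2 + y^2  ->  (-4x)^2 + (-4y)^2 = 16x^2 + 16y^2   [differs from x^2 + y^2: not invariant]
(B) xy  ->  (-4x)(-4y) = 16xy   [differs from xy: not invariant]
(C) x + y  ->  (-4x) + (-4y) = -4x - 4y   [differs from x + y: not invariant]
(D) y/x  ->  (-4y)/(-4x) = y/x   [equals y/x: invariant]

Only option (D), y/x, is unchanged by the transformation.
The common factor -4 cancels in a ratio of coordinates, while sums, products and sums of squares pick up factors of -4 or 16.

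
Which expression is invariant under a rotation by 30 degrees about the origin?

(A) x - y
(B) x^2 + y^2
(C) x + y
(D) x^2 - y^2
B

A rotation by 30 degrees sends (x, y) to (sqrt(3)x/2 - y/2, x/2 + sqrt(3)y/2).
Substitute the transformed coordinates into each option and compare with the original:
(A) x - y  ->  (sqrt(3)x/2 - y/2) - (x/2 + sqrt(3)y/2) = -x/2 + sqrt(3)x/2 - sqrt(3)y/2 - y/2   [differs from x - y: not invariant]
(B) x^2 + y^2  ->  (sqrt(3)x/2 - y/2)^2 + (x/2 + sqrt(3)y/2)^2 = x^2 + y^2   [equals x^2 + y^2: invariant]
(C) x + y  ->  (sqrt(3)x/2 - y/2) + (x/2 + sqrt(3)y/2) = x/2 + sqrt(3)x/2 - y/2 + sqrt(3)y/2   [differs from x + y: not invariant]
(D) x^2 - y^2  ->  (sqrt(3)x/2 - y/2)^2 - (x/2 + sqrt(3)y/2)^2 = x^2/2 - sqrt(3)xy - y^2/2   [differs from x^2 - y^2: not invariant]

Only option (B), x^2 + y^2, is unchanged by the transformation.
Geometrically, x^2 + y^2 is the squared distance from the origin, which every rotation about the origin preserves.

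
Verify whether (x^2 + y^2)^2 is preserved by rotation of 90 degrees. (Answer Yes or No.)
Yes

Applying rotation by 90 degrees: x' = x*cos(90 degrees) - y*sin(90 degrees) = -y, y' = x*sin(90 degrees) + y*cos(90 degrees) = x

Substituting into (x^2 + y^2)^2:
((-y)^2 + (x)^2)^2
= x^4 + 2x^2y^2 + y^4 = (x^2 + y^2)^2

This equals the original expression (x^2 + y^2)^2, so it IS invariant.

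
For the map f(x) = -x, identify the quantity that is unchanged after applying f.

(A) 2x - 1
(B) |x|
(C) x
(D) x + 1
B

For f(x) = -x:
Applying f replaces x by -x. Since |-x| = |x|, the absolute value is unchanged by f, whereas x -> -x, 2x - 1 -> -2x - 1 and x + 1 -> -x + 1 all change.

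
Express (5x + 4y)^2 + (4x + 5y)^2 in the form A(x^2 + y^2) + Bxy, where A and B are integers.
41(x^2 + y^2) + 80xy

Expanding: (5x + 4y)^2 = 25x^2 + 40xy + 16y^2
(4x + 5y)^2 = 16x^2 + 40xy + 25y^2
Sum = (25+16)(x^2+y^2) + 80xy = 41(x^2 + y^2) + 80xy
This is symmetric in x and y.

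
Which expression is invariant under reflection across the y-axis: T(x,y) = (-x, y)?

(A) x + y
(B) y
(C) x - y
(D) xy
B

The map is reflection across the y-axis: T(x,y) = (-x, y).
Substitute the transformed coordinates into each option and compare with the original:
(A) x + y  ->  (-x) + (y) = -x + y   [differs from x + y: not invariant]
(B) y  ->  (y) = y   [equals y: invariant]
(C) x - y  ->  (-x) - (y) = -x - y   [differs from x - y: not invariant]
(D) xy  ->  (-x)(y) = -xy   [differs from xy: not invariant]

Only option (B), y, is unchanged by the transformation.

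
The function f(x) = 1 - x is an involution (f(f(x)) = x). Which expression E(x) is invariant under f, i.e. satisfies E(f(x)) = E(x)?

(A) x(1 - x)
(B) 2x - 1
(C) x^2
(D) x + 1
A

Replace x by f(x) = 1 - x in each option and simplify. As a quick numerical cross-check, also compare E(4) with E(f(4)) = E(-3).

(A) x(1 - x)  ->  (1 - x)(1 - (1 - x)), which simplifies back to x(1 - x); check: E(4) = -12, E(-3) = -12.   [invariant]
(B) 2x - 1  ->  2(1 - x) - 1 = 1 - 2x; check: E(4) = 7 but E(-3) = -7.   [not invariant]
(C) x^2  ->  (1 - x)^2 = (x - 1)^2; check: E(4) = 16 but E(-3) = 9.   [not invariant]
(D) x + 1  ->  (1 - x) + 1 = 2 - x; check: E(4) = 5 but E(-3) = -2.   [not invariant]

Only (A) is unchanged. E is symmetric under swapping x with f(x) = 1 - x, which is exactly what an involution does.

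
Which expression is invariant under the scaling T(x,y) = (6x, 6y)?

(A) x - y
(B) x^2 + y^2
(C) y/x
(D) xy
C

Under the uniform scaling T(x,y) = (6x, 6y):
Substitute the transformed coordinates into each option and compare with the original:
(A) x - y  ->  (6x) - (6y) = 6x - 6y   [differs from x - y: not invariant]
(B) x^2 + y^2  ->  (6x)^2 + (6y)^2 = 36x^2 + 36y^2   [differs from x^2 + y^2: not invariant]
(C) y/x  ->  (6y)/(6x) = y/x   [equals y/x: invariant]
(D) xy  ->  (6x)(6y) = 36xy   [differs from xy: not invariant]

Only option (C), y/x, is unchanged by the transformation.
The common factor 6 cancels in a ratio of coordinates, while sums, products and sums of squares pick up factors of 6 or 36.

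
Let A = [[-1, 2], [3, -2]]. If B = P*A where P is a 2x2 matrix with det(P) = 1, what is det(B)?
-4

By the multiplicative property of determinants, det(B) = det(P*A) = det(P) * det(A) = det(A),
so the determinant is invariant under multiplication by any determinant-1 matrix; we just need det(A).

det(A) = (-1)(-2) - (2)(3) = 2 - 6 = -4

Therefore det(B) = 1 * (-4) = -4.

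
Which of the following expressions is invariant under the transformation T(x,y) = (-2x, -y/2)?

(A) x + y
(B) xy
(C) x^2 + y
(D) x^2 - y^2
B

An expression E(x,y) is invariant under T if E(T(x,y)) = E(x,y). Here T(x,y) = (-2x, -y/2).
Substitute the transformed coordinates into each option and compare with the original:
(A) x + y  ->  (-2x) + (-y/2) = -2x - y/2   [differs from x + y: not invariant]
(B) xy  ->  (-2x)(-y/2) = xy   [equals xy: invariant]
(C) x^2 + y  ->  (-2x)^2 + (-y/2) = 4x^2 - y/2   [differs from x^2 + y: not invariant]
(D) x^2 - y^2  ->  (-2x)^2 - (-y/2)^2 = 4x^2 - y^2/4   [differs from x^2 - y^2: not invariant]

Only option (B), xy, is unchanged by the transformation.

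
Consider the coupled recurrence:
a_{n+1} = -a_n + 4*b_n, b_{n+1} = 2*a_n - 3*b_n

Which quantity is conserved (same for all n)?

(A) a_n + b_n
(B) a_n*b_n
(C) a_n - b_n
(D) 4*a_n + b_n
A

Replace a_n by a_{n+1} = -a_n + 4*b_n and b_n by b_{n+1} = 2*a_n - 3*b_n in each option and simplify:
(A) a_n + b_n  ->  (-a_n + 4*b_n) + (2*a_n - 3*b_n) = a_n + b_n   [conserved]
(B) a_n*b_n  ->  (-a_n + 4*b_n)*(2*a_n - 3*b_n) = -2*a_n^2 + 11*a_n*b_n - 12*b_n^2   [not conserved]
(C) a_n - b_n  ->  (-a_n + 4*b_n) - (2*a_n - 3*b_n) = -3*a_n + 7*b_n   [not conserved]
(D) 4*a_n + b_n  ->  4*(-a_n + 4*b_n) + (2*a_n - 3*b_n) = -2*a_n + 13*b_n   [not conserved]

Only (A) a_n + b_n returns to itself after one step, so it is the conserved quantity.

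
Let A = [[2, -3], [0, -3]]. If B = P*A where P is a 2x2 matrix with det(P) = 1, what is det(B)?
-6

By the multiplicative property of determinants, det(B) = det(P*A) = det(P) * det(A) = det(A),
so the determinant is invariant under multiplication by any determinant-1 matrix; we just need det(A).

det(A) = (2)(-3) - (-3)(0) = -6 - 0 = -6

Therefore det(B) = 1 * (-6) = -6.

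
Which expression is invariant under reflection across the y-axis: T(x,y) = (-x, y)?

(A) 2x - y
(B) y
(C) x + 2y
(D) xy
B

The map is reflection across the y-axis: T(x,y) = (-x, y).
Substitute the transformed coordinates into each option and compare with the original:
(A) 2x - y  ->  2(-x) - (y) = -2x - y   [differs from 2x - y: not invariant]
(B) y  ->  (y) = y   [equals y: invariant]
(C) x + 2y  ->  (-x) + 2(y) = -x + 2y   [differs from x + 2y: not invariant]
(D) xy  ->  (-x)(y) = -xy   [differs from xy: not invariant]

Only option (B), y, is unchanged by the transformation.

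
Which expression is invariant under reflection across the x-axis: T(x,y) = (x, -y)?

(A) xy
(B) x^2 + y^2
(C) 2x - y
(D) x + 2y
B

The map is reflection across the x-axis: T(x,y) = (x, -y).
Substitute the transformed coordinates into each option and compare with the original:
(A) xy  ->  (x)(-y) = -xy   [differs from xy: not invariant]
(B) x^2 + y^2  ->  (x)^2 + (-y)^2 = x^2 + y^2   [equals x^2 + y^2: invariant]
(C) 2x - y  ->  2(x) - (-y) = 2x + y   [differs from 2x - y: not invariant]
(D) x + 2y  ->  (x) + 2(-y) = x - 2y   [differs from x + 2y: not invariant]

Only option (B), x^2 + y^2, is unchanged by the transformation.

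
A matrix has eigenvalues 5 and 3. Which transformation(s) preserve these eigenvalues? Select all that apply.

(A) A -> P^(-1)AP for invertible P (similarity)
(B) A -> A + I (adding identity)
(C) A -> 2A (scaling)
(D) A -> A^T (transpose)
A and D

Eigenvalues are preserved by:
1. Similarity transformations: A -> P^(-1)AP (same characteristic polynomial)
2. Transpose: A^T has the same eigenvalues as A

Eigenvalues are NOT preserved by:
- Adding identity: eigenvalues become 5+1, 3+1
- Scaling: eigenvalues become 10, 6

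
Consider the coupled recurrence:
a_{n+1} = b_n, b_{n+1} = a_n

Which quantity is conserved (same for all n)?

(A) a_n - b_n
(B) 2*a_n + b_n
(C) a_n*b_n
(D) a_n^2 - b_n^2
C

Replace a_n by a_{n+1} = b_n and b_n by b_{n+1} = a_n in each option and simplify:
(A) a_n - b_n  ->  (b_n) - (a_n) = -a_n + b_n   [not conserved]
(B) 2*a_n + b_n  ->  2*(b_n) + (a_n) = a_n + 2*b_n   [not conserved]
(C) a_n*b_n  ->  (b_n)*(a_n) = a_n*b_n   [conserved]
(D) a_n^2 - b_n^2  ->  (b_n)^2 - (a_n)^2 = -a_n^2 + b_n^2   [not conserved]

Only (C) a_n*b_n returns to itself after one step, so it is the conserved quantity.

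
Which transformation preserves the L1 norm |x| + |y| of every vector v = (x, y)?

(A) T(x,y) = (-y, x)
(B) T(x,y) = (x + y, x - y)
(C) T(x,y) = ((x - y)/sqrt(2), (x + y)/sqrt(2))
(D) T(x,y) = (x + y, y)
A

A transformation preserves a norm if ||T(v)|| = ||v|| for every v; a single vector where the norm changes rules an option out.

(A) T(x,y) = (-y, x): preserves the norm -- it only permutes the coordinates and/or flips signs, which leaves |x| + |y| unchanged.
(B) T(x,y) = (x + y, x - y): v = (1, 0) has norm |1| + |0| = 1, but T(v) = (1, 1) has norm 2 -- not preserved.
(C) T(x,y) = ((x - y)/sqrt(2), (x + y)/sqrt(2)): v = (1, 0) has norm |1| + |0| = 1, but T(v) = (sqrt(2)/2, sqrt(2)/2) has norm sqrt(2) -- not preserved.
(D) T(x,y) = (x + y, y): v = (0, 1) has norm |0| + |1| = 1, but T(v) = (1, 1) has norm 2 -- not preserved.

Therefore the answer is (A).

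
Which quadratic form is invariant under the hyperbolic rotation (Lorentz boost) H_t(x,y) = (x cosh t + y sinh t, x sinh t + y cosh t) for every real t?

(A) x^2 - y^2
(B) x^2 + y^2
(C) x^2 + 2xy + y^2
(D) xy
A

Write x' = x cosh t + y sinh t, y' = x sinh t + y cosh t and substitute into each option:
(A) x^2 - y^2: (x cosh t + y sinh t)^2 - (x sinh t + y cosh t)^2 = x^2(cosh^2 t - sinh^2 t) + 2xy(cosh t sinh t - sinh t cosh t) + y^2(sinh^2 t - cosh^2 t) = x^2 - y^2   [invariant, using cosh^2 t - sinh^2 t = 1]
(B) x^2 + y^2: (x cosh t + y sinh t)^2 + (x sinh t + y cosh t)^2 = (x^2 + y^2)(cosh^2 t + sinh^2 t) + 4xy sinh t cosh t = (x^2 + y^2) cosh 2t + 2xy sinh 2t   [not invariant for t != 0]
(C) x^2 + 2xy + y^2: (x' + y')^2 with x' + y' = (x + y)(cosh t + sinh t) = (x + y)e^t, so it becomes (x + y)^2 e^(2t)   [not invariant for t != 0]
(D) xy: (x cosh t + y sinh t)(x sinh t + y cosh t) = xy(cosh^2 t + sinh^2 t) + (x^2 + y^2) sinh t cosh t = xy cosh 2t + (x^2 + y^2)(sinh 2t)/2   [not invariant for t != 0]

Only (A) x^2 - y^2 is unchanged; it is the Minkowski form preserved by Lorentz boosts, just as x^2 + y^2 is preserved by ordinary rotations.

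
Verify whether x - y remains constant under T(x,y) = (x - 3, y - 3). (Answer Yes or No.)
Yes

Substitute T(x,y) = (x - 3, y - 3) into the expression and compare with the original.

Original: x - y
After applying T: (x - 3) - (y - 3) = x - y

This is identical to the original x - y, so the expression is invariant.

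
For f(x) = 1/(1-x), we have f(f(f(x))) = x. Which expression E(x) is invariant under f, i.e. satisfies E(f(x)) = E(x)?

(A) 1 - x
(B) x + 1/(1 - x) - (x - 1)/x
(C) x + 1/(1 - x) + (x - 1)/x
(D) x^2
C

Replace x by f(x) = 1/(1 - x) in each option and simplify. As a quick numerical cross-check, also compare E(4) with E(f(4)) = E(-1/3).

(A) 1 - x  ->  1 - (1/(1 - x)) = x/(x - 1); check: E(4) = -3 but E(-1/3) = 4/3.   [not invariant]
(B) x + 1/(1 - x) - (x - 1)/x  ->  (1/(1 - x)) + 1/(1 - (1/(1 - x))) - ((1/(1 - x)) - 1)/(1/(1 - x)) = (x^2(1 - x) - x + (x - 1)^2)/(x(x - 1)); check: E(4) = 35/12 but E(-1/3) = -43/12.   [not invariant]
(C) x + 1/(1 - x) + (x - 1)/x  ->  (1/(1 - x)) + 1/(1 - (1/(1 - x))) + ((1/(1 - x)) - 1)/(1/(1 - x)), which simplifies back to x + 1/(1 - x) + (x - 1)/x; check: E(4) = 53/12, E(-1/3) = 53/12.   [invariant]
(D) x^2  ->  (1/(1 - x))^2 = (x - 1)^(-2); check: E(4) = 16 but E(-1/3) = 1/9.   [not invariant]

Only (C) is unchanged. Indeed f(f(x)) = 1/(1 - 1/(1-x)) = (1-x)/(-x) = (x-1)/x, so E(x) = x + f(x) + f(f(x)) is the sum over the whole 3-cycle; applying f just permutes the three terms cyclically (x -> f(x) -> f(f(x)) -> x), leaving the sum unchanged.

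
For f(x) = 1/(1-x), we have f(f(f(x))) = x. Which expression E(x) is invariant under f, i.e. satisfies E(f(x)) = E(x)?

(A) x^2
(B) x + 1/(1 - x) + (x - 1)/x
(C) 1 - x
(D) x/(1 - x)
B

Replace x by f(x) = 1/(1 - x) in each option and simplify. As a quick numerical cross-check, also compare E(3) with E(f(3)) = E(-1/2).

(A) x^2  ->  (1/(1 - x))^2 = (x - 1)^(-2); check: E(3) = 9 but E(-1/2) = 1/4.   [not invariant]
(B) x + 1/(1 - x) + (x - 1)/x  ->  (1/(1 - x)) + 1/(1 - (1/(1 - x))) + ((1/(1 - x)) - 1)/(1/(1 - x)), which simplifies back to x + 1/(1 - x) + (x - 1)/x; check: E(3) = 19/6, E(-1/2) = 19/6.   [invariant]
(C) 1 - x  ->  1 - (1/(1 - x)) = x/(x - 1); check: E(3) = -2 but E(-1/2) = 3/2.   [not invariant]
(D) x/(1 - x)  ->  (1/(1 - x))/(1 - (1/(1 - x))) = -1/x; check: E(3) = -3/2 but E(-1/2) = -1/3.   [not invariant]

Only (B) is unchanged. Indeed f(f(x)) = 1/(1 - 1/(1-x)) = (1-x)/(-x) = (x-1)/x, so E(x) = x + f(x) + f(f(x)) is the sum over the whole 3-cycle; applying f just permutes the three terms cyclically (x -> f(x) -> f(f(x)) -> x), leaving the sum unchanged.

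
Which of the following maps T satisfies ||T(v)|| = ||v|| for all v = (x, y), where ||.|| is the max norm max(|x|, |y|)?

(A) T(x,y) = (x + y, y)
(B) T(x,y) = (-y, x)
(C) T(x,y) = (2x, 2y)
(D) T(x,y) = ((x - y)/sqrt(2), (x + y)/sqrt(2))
B

A transformation preserves a norm if ||T(v)|| = ||v|| for every v; a single vector where the norm changes rules an option out.

(A) T(x,y) = (x + y, y): v = (1, 1) has norm max(|1|, |1|) = 1, but T(v) = (2, 1) has norm 2 -- not preserved.
(B) T(x,y) = (-y, x): preserves the norm -- it only permutes the coordinates and/or flips signs, which leaves max(|x|, |y|) unchanged.
(C) T(x,y) = (2x, 2y): v = (1, 0) has norm max(|1|, |0|) = 1, but T(v) = (2, 0) has norm 2 -- not preserved.
(D) T(x,y) = ((x - y)/sqrt(2), (x + y)/sqrt(2)): v = (1, 0) has norm max(|1|, |0|) = 1, but T(v) = (sqrt(2)/2, sqrt(2)/2) has norm sqrt(2)/2 -- not preserved.

Therefore the answer is (B).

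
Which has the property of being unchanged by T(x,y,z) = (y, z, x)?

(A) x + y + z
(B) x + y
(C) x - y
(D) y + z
A

Apply T(x,y,z) = (y, z, x) to each option, i.e. replace (x, y, z) by the transformed coordinates.
Substitute the transformed coordinates into each option and compare with the original:
(A) x + y + z  ->  (y) + (z) + (x) = x + y + z   [equals x + y + z: invariant]
(B) x + y  ->  (y) + (z) = y + z   [differs from x + y: not invariant]
(C) x - y  ->  (y) - (z) = y - z   [differs from x - y: not invariant]
(D) y + z  ->  (z) + (x) = x + z   [differs from y + z: not invariant]

Only option (A), x + y + z, is unchanged by the transformation.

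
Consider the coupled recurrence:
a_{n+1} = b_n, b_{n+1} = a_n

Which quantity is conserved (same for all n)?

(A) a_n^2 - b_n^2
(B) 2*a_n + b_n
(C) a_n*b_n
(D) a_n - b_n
C

Replace a_n by a_{n+1} = b_n and b_n by b_{n+1} = a_n in each option and simplify:
(A) a_n^2 - b_n^2  ->  (b_n)^2 - (a_n)^2 = -a_n^2 + b_n^2   [not conserved]
(B) 2*a_n + b_n  ->  2*(b_n) + (a_n) = a_n + 2*b_n   [not conserved]
(C) a_n*b_n  ->  (b_n)*(a_n) = a_n*b_n   [conserved]
(D) a_n - b_n  ->  (b_n) - (a_n) = -a_n + b_n   [not conserved]

Only (C) a_n*b_n returns to itself after one step, so it is the conserved quantity.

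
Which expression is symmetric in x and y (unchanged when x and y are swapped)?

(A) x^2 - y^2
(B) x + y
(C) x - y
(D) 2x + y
B

A symmetric expression is unchanged when the variables are permuted; here the transformation to test is the swap (x, y) -> (y, x).
Substitute the transformed coordinates into each option and compare with the original:
(A) x^2 - y^2  ->  (y)^2 - (x)^2 = -x^2 + y^2   [differs from x^2 - y^2: not invariant]
(B) x + y  ->  (y) + (x) = x + y   [equals x + y: invariant]
(C) x - y  ->  (y) - (x) = -x + y   [differs from x - y: not invariant]
(D) 2x + y  ->  2(y) + (x) = x + 2y   [differs from 2x + y: not invariant]

Only option (B), x + y, is unchanged by the transformation.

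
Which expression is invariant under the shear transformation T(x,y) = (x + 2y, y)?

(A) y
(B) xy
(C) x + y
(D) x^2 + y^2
A

Under the shear T(x,y) = (x + 2y, y):
Substitute the transformed coordinates into each option and compare with the original:
(A) y  ->  (y) = y   [equals y: invariant]
(B) xy  ->  (x + 2y)(y) = xy + 2y^2   [differs from xy: not invariant]
(C) x + y  ->  (x + 2y) + (y) = x + 3y   [differs from x + y: not invariant]
(D) x^2 + y^2  ->  (x + 2y)^2 + (y)^2 = x^2 + 4xy + 5y^2   [differs from x^2 + y^2: not invariant]

Only option (A), y, is unchanged by the transformation.
A horizontal shear moves points parallel to the x-axis, so the y-coordinate (and any function of y alone) is unchanged.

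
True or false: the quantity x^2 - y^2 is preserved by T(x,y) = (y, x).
False

Substitute T(x,y) = (y, x) into the expression and compare with the original.

Original: x^2 - y^2
After applying T: (y)^2 - (x)^2 = -x^2 + y^2

This differs from the original x^2 - y^2 (difference: -2x^2 + 2y^2), so the expression is NOT invariant.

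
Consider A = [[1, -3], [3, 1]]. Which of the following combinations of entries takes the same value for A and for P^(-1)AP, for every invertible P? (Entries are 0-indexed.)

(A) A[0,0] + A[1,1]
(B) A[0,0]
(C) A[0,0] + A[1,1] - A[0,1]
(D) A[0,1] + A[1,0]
A

A[0,0] + A[1,1] is the trace of A. By the cyclic property of the trace, tr(P^(-1)AP) = tr(APP^(-1)) = tr(A), so it is the same for every matrix similar to A.

The other combinations are not similarity invariants. For example, take P = [[1, -1], [0, 1]] (det P = 1), so P^(-1) = [[1, 1], [0, 1]] and
B = P^(-1)AP = [[4, -6], [3, -2]].
Evaluating each option on A and on B:
(A) A[0,0] + A[1,1]: 2 for A, 2 for B -> unchanged
(B) A[0,0]: 1 for A, 4 for B -> changes
(C) A[0,0] + A[1,1] - A[0,1]: 5 for A, 8 for B -> changes
(D) A[0,1] + A[1,0]: 0 for A, -3 for B -> changes

Only (A) A[0,0] + A[1,1] = 2 survives (and it does so for every P, not just this one), so it is the invariant.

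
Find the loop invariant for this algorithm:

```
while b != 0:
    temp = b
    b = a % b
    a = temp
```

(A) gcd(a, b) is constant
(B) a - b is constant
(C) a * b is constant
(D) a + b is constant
A

A loop invariant must hold before the first iteration and be re-established by every execution of the body.

(A) gcd(a, b) is constant: One iteration replaces (a, b) by (b, a mod b). Since a mod b = a - q*b for an integer q, any common divisor of a and b divides b and a mod b, and conversely; hence gcd(b, a mod b) = gcd(a, b). For instance (16, 9) -> (9, 7) keeps gcd = 1. At exit b = 0 and a = gcd of the original inputs.

The other options fail:
(B) a - b is constant: e.g. (a, b) = (16, 9) -> (9, 7): the difference goes from 7 to 2.
(C) a * b is constant: e.g. (a, b) = (16, 9) -> (9, 7): the product goes from 144 to 63.
(D) a + b is constant: e.g. (a, b) = (16, 9) -> (9, 7): the sum goes from 25 to 16.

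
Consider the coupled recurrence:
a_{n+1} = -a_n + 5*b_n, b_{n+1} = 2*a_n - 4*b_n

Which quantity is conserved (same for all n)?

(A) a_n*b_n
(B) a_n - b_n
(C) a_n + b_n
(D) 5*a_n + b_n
C

Replace a_n by a_{n+1} = -a_n + 5*b_n and b_n by b_{n+1} = 2*a_n - 4*b_n in each option and simplify:
(A) a_n*b_n  ->  (-a_n + 5*b_n)*(2*a_n - 4*b_n) = -2*a_n^2 + 14*a_n*b_n - 20*b_n^2   [not conserved]
(B) a_n - b_n  ->  (-a_n + 5*b_n) - (2*a_n - 4*b_n) = -3*a_n + 9*b_n   [not conserved]
(C) a_n + b_n  ->  (-a_n + 5*b_n) + (2*a_n - 4*b_n) = a_n + b_n   [conserved]
(D) 5*a_n + b_n  ->  5*(-a_n + 5*b_n) + (2*a_n - 4*b_n) = -3*a_n + 21*b_n   [not conserved]

Only (C) a_n + b_n returns to itself after one step, so it is the conserved quantity.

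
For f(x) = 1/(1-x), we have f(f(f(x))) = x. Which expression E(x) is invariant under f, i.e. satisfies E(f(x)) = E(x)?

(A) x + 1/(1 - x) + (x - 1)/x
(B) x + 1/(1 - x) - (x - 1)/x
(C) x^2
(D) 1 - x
A

Replace x by f(x) = 1/(1 - x) in each option and simplify. As a quick numerical cross-check, also compare E(4) with E(f(4)) = E(-1/3).

(A) x + 1/(1 - x) + (x - 1)/x  ->  (1/(1 - x)) + 1/(1 - (1/(1 - x))) + ((1/(1 - x)) - 1)/(1/(1 - x)), which simplifies back to x + 1/(1 - x) + (x - 1)/x; check: E(4) = 53/12, E(-1/3) = 53/12.   [invariant]
(B) x + 1/(1 - x) - (x - 1)/x  ->  (1/(1 - x)) + 1/(1 - (1/(1 - x))) - ((1/(1 - x)) - 1)/(1/(1 - x)) = (x^2(1 - x) - x + (x - 1)^2)/(x(x - 1)); check: E(4) = 35/12 but E(-1/3) = -43/12.   [not invariant]
(C) x^2  ->  (1/(1 - x))^2 = (x - 1)^(-2); check: E(4) = 16 but E(-1/3) = 1/9.   [not invariant]
(D) 1 - x  ->  1 - (1/(1 - x)) = x/(x - 1); check: E(4) = -3 but E(-1/3) = 4/3.   [not invariant]

Only (A) is unchanged. Indeed f(f(x)) = 1/(1 - 1/(1-x)) = (1-x)/(-x) = (x-1)/x, so E(x) = x + f(x) + f(f(x)) is the sum over the whole 3-cycle; applying f just permutes the three terms cyclically (x -> f(x) -> f(f(x)) -> x), leaving the sum unchanged.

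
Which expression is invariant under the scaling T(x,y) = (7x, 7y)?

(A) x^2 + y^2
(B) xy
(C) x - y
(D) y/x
D

Under the uniform scaling T(x,y) = (7x, 7y):
Substitute the transformed coordinates into each option and compare with the original:
(A) x^2 + y^2  ->  (7x)^2 + (7y)^2 = 49x^2 + 49y^2   [differs from x^2 + y^2: not invariant]
(B) xy  ->  (7x)(7y) = 49xy   [differs from xy: not invariant]
(C) x - y  ->  (7x) - (7y) = 7x - 7y   [differs from x - y: not invariant]
(D) y/x  ->  (7y)/(7x) = y/x   [equals y/x: invariant]

Only option (D), y/x, is unchanged by the transformation.
The common factor 7 cancels in a ratio of coordinates, while sums, products and sums of squares pick up factors of 7 or 49.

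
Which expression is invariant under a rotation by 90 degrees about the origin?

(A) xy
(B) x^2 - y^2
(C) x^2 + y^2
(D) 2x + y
C

A rotation by 90 degrees sends (x, y) to (-y, x).
Substitute the transformed coordinates into each option and compare with the original:
(A) xy  ->  (-y)(x) = -xy   [differs from xy: not invariant]
(B) x^2 - y^2  ->  (-y)^2 - (x)^2 = -x^2 + y^2   [differs from x^2 - y^2: not invariant]
(C) x^2 + y^2  ->  (-y)^2 + (x)^2 = x^2 + y^2   [equals x^2 + y^2: invariant]
(D) 2x + y  ->  2(-y) + (x) = x - 2y   [differs from 2x + y: not invariant]

Only option (C), x^2 + y^2, is unchanged by the transformation.
Geometrically, x^2 + y^2 is the squared distance from the origin, which every rotation about the origin preserves.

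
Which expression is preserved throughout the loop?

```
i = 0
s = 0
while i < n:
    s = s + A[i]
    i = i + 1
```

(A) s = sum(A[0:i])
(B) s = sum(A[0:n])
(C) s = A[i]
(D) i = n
A

A loop invariant must hold before the first iteration and be re-established by every execution of the body.

(A) s = sum(A[0:i]): Initially i = 0 and s = 0 = sum of the empty slice A[0:0]. If s = sum(A[0:i]) holds at the top of an iteration, the body sets s to sum(A[0:i]) + A[i] = sum(A[0:i+1]) and then i to i+1, so s = sum(A[0:i]) holds again. At exit i = n, giving s = sum(A[0:n]).

The other options fail:
(B) s = sum(A[0:n]): false before the loop (s = 0, not the full sum) -- it only becomes true at exit.
(C) s = A[i]: after the first iteration s = A[0] but i = 1, so s = A[i] compares s with the wrong element (and fails in general).
(D) i = n: false initially (i = 0); it is the exit condition, not an invariant.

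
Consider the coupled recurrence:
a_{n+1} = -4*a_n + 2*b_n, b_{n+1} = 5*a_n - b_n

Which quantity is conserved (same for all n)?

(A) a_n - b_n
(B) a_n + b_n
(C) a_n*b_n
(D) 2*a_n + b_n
B

Replace a_n by a_{n+1} = -4*a_n + 2*b_n and b_n by b_{n+1} = 5*a_n - b_n in each option and simplify:
(A) a_n - b_n  ->  (-4*a_n + 2*b_n) - (5*a_n - b_n) = -9*a_n + 3*b_n   [not conserved]
(B) a_n + b_n  ->  (-4*a_n + 2*b_n) + (5*a_n - b_n) = a_n + b_n   [conserved]
(C) a_n*b_n  ->  (-4*a_n + 2*b_n)*(5*a_n - b_n) = -20*a_n^2 + 14*a_n*b_n - 2*b_n^2   [not conserved]
(D) 2*a_n + b_n  ->  2*(-4*a_n + 2*b_n) + (5*a_n - b_n) = -3*a_n + 3*b_n   [not conserved]

Only (B) a_n + b_n returns to itself after one step, so it is the conserved quantity.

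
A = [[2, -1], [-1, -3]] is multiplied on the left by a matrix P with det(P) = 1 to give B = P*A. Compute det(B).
-7

By the multiplicative property of determinants, det(B) = det(P*A) = det(P) * det(A) = det(A),
so the determinant is invariant under multiplication by any determinant-1 matrix; we just need det(A).

det(A) = (2)(-3) - (-1)(-1) = -6 - 1 = -7

Therefore det(B) = 1 * (-7) = -7.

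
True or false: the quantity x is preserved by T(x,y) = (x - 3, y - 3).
False

Substitute T(x,y) = (x - 3, y - 3) into the expression and compare with the original.

Original: x
After applying T: (x - 3) = x - 3

This differs from the original x (difference: -3), so the expression is NOT invariant.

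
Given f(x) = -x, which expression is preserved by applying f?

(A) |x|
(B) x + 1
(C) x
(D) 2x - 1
A

For f(x) = -x:
Applying f replaces x by -x. Since |-x| = |x|, the absolute value is unchanged by f, whereas x -> -x, 2x - 1 -> -2x - 1 and x + 1 -> -x + 1 all change.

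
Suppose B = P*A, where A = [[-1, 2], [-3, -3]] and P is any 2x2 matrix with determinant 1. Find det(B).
9

By the multiplicative property of determinants, det(B) = det(P*A) = det(P) * det(A) = det(A),
so the determinant is invariant under multiplication by any determinant-1 matrix; we just need det(A).

det(A) = (-1)(-3) - (2)(-3) = 3 - (-6) = 9

Therefore det(B) = 1 * 9 = 9.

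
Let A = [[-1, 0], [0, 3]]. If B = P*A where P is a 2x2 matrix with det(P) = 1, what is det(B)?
-3

By the multiplicative property of determinants, det(B) = det(P*A) = det(P) * det(A) = det(A),
so the determinant is invariant under multiplication by any determinant-1 matrix; we just need det(A).

det(A) = (-1)(3) - (0)(0) = -3 - 0 = -3

Therefore det(B) = 1 * (-3) = -3.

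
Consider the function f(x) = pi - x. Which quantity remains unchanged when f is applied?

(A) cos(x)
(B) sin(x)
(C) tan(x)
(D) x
B

For f(x) = pi - x:
sin(pi - x) = sin(x), so sine is invariant under this transformation.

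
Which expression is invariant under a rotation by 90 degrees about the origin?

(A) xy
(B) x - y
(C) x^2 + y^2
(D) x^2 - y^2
C

A rotation by 90 degrees sends (x, y) to (-y, x).
Substitute the transformed coordinates into each option and compare with the original:
(A) xy  ->  (-y)(x) = -xy   [differs from xy: not invariant]
(B) x - y  ->  (-y) - (x) = -x - y   [differs from x - y: not invariant]
(C) x^2 + y^2  ->  (-y)^2 + (x)^2 = x^2 + y^2   [equals x^2 + y^2: invariant]
(D) x^2 - y^2  ->  (-y)^2 - (x)^2 = -x^2 + y^2   [differs from x^2 - y^2: not invariant]

Only option (C), x^2 + y^2, is unchanged by the transformation.
Geometrically, x^2 + y^2 is the squared distance from the origin, which every rotation about the origin preserves.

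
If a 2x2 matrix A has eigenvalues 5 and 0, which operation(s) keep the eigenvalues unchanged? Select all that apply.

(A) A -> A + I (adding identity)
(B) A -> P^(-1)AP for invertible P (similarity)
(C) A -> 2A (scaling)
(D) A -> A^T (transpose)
B and D

Eigenvalues are preserved by:
1. Similarity transformations: A -> P^(-1)AP (same characteristic polynomial)
2. Transpose: A^T has the same eigenvalues as A

Eigenvalues are NOT preserved by:
- Adding identity: eigenvalues become 5+1, 0+1
- Scaling: eigenvalues become 10, 0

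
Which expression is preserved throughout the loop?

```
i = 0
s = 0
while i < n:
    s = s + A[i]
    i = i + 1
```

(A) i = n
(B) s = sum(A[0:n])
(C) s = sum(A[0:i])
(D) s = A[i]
C

A loop invariant must hold before the first iteration and be re-established by every execution of the body.

(C) s = sum(A[0:i]): Initially i = 0 and s = 0 = sum of the empty slice A[0:0]. If s = sum(A[0:i]) holds at the top of an iteration, the body sets s to sum(A[0:i]) + A[i] = sum(A[0:i+1]) and then i to i+1, so s = sum(A[0:i]) holds again. At exit i = n, giving s = sum(A[0:n]).

The other options fail:
(A) i = n: false initially (i = 0); it is the exit condition, not an invariant.
(B) s = sum(A[0:n]): false before the loop (s = 0, not the full sum) -- it only becomes true at exit.
(D) s = A[i]: after the first iteration s = A[0] but i = 1, so s = A[i] compares s with the wrong element (and fails in general).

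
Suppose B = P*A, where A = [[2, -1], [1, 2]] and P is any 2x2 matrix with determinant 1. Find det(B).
5

By the multiplicative property of determinants, det(B) = det(P*A) = det(P) * det(A) = det(A),
so the determinant is invariant under multiplication by any determinant-1 matrix; we just need det(A).

det(A) = (2)(2) - (-1)(1) = 4 - (-1) = 5

Therefore det(B) = 1 * 5 = 5.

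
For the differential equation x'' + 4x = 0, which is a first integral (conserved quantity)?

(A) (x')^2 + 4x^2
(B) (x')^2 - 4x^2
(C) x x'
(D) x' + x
A

A first integral I satisfies dI/dt = 0 along every solution. Differentiate each option and use the equation of motion:
(A) d/dt[(x')^2 + 4x^2] = 2x'x'' + 8x x' = 2x'(-4x) + 8x x' = 0
(B) d/dt[(x')^2 - 4x^2] = 2x'x'' - 8x x' = -16x x', not identically 0
(C) d/dt[x x'] = (x')^2 + x x'' = (x')^2 - 4x^2, not identically 0
(D) d/dt[x' + x] = x'' + x' = -4x + x', not identically 0

Only (A) has zero time-derivative. So the energy-like quantity (x')^2 + 4x^2 is the first integral.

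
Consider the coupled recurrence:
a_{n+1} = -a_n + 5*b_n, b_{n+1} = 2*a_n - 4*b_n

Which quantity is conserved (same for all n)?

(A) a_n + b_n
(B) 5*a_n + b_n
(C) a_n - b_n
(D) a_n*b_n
A

Replace a_n by a_{n+1} = -a_n + 5*b_n and b_n by b_{n+1} = 2*a_n - 4*b_n in each option and simplify:
(A) a_n + b_n  ->  (-a_n + 5*b_n) + (2*a_n - 4*b_n) = a_n + b_n   [conserved]
(B) 5*a_n + b_n  ->  5*(-a_n + 5*b_n) + (2*a_n - 4*b_n) = -3*a_n + 21*b_n   [not conserved]
(C) a_n - b_n  ->  (-a_n + 5*b_n) - (2*a_n - 4*b_n) = -3*a_n + 9*b_n   [not conserved]
(D) a_n*b_n  ->  (-a_n + 5*b_n)*(2*a_n - 4*b_n) = -2*a_n^2 + 14*a_n*b_n - 20*b_n^2   [not conserved]

Only (A) a_n + b_n returns to itself after one step, so it is the conserved quantity.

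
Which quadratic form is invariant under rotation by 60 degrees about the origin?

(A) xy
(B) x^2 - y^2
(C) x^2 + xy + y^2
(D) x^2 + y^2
D

Rotation by 60 degrees sends (x, y) to (x/2 - sqrt(3)y/2, sqrt(3)x/2 + y/2).
Substitute the transformed coordinates into each option and compare with the original:
(A) xy  ->  (x/2 - sqrt(3)y/2)(sqrt(3)x/2 + y/2) = sqrt(3)x^2/4 - xy/2 - sqrt(3)y^2/4   [differs from xy: not invariant]
(B) x^2 - y^2  ->  (x/2 - sqrt(3)y/2)^2 - (sqrt(3)x/2 + y/2)^2 = -x^2/2 - sqrt(3)xy + y^2/2   [differs from x^2 - y^2: not invariant]
(C) x^2 + xy + y^2  ->  (x/2 - sqrt(3)y/2)^2 + (x/2 - sqrt(3)y/2)(sqrt(3)x/2 + y/2) + (sqrt(3)x/2 + y/2)^2 = sqrt(3)x^2/4 + x^2 - xy/2 - sqrt(3)y^2/4 + y^2   [differs from x^2 + xy + y^2: not invariant]
(D) x^2 + y^2  ->  (x/2 - sqrt(3)y/2)^2 + (sqrt(3)x/2 + y/2)^2 = x^2 + y^2   [equals x^2 + y^2: invariant]

Only option (D), x^2 + y^2, is unchanged by the transformation.
x^2 + y^2 is the squared distance from the origin, which rotations preserve.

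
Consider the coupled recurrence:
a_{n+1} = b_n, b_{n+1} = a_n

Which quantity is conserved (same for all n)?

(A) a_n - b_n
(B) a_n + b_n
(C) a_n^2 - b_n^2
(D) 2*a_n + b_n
B

Replace a_n by a_{n+1} = b_n and b_n by b_{n+1} = a_n in each option and simplify:
(A) a_n - b_n  ->  (b_n) - (a_n) = -a_n + b_n   [not conserved]
(B) a_n + b_n  ->  (b_n) + (a_n) = a_n + b_n   [conserved]
(C) a_n^2 - b_n^2  ->  (b_n)^2 - (a_n)^2 = -a_n^2 + b_n^2   [not conserved]
(D) 2*a_n + b_n  ->  2*(b_n) + (a_n) = a_n + 2*b_n   [not conserved]

Only (B) a_n + b_n returns to itself after one step, so it is the conserved quantity.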